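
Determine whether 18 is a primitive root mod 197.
p - 1 = 196 has prime divisors 2, 7. Check 18^(196/q) mod 197 for each: 18^(196/2) = 18^98 ≡ 196, 18^(196/7) = 18^28 ≡ 36 (mod 197). None of these is 1, so 18 has order 196 = φ(197), so it is a primitive root mod 197.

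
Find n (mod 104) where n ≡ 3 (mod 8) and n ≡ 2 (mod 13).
M = 8 × 13 = 104. M₁ = 13, y₁ ≡ 5 (mod 8). M₂ = 8, y₂ ≡ 5 (mod 13). n = 3×13×5 + 2×8×5 ≡ 67 (mod 104)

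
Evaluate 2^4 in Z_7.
4 = 4 (binary 100). Repeated squaring mod 7: 2^1 ≡ 2; 2^2 ≡ 2² = 4 ≡ 4; 2^4 ≡ 4² = 16 ≡ 2. So 2^4 ≡ 2 (mod 7).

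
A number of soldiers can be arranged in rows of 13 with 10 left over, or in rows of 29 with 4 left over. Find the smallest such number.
M = 13 × 29 = 377. M₁ = 29, y₁ ≡ 9 (mod 13). M₂ = 13, y₂ ≡ 9 (mod 29). k = 10×29×9 + 4×13×9 ≡ 62 (mod 377). The smallest positive such number is 62.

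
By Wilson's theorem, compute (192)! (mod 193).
By Wilson's theorem, (192)! ≡ -1 ≡ 192 (mod 193)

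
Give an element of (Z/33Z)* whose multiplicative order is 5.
4 has order 5 mod 33 since 4^{5} ≡ 1 (mod 33) and no smaller power works.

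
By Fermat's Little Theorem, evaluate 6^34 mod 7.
By Fermat: 6^{6} ≡ 1 (mod 7). 34 = 5×6 + 4. So 6^{34} ≡ 6^{4} ≡ 1 (mod 7)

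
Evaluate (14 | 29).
(14/29) = 14^{14} mod 29 = -1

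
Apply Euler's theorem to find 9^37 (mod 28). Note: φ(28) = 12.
By Euler: 9^{12} ≡ 1 (mod 28) since gcd(9, 28) = 1. 37 = 3×12 + 1. So 9^{37} ≡ 9^{1} ≡ 9 (mod 28)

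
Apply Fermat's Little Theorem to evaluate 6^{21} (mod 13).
5

By Fermat's Little Theorem, a^(p-1) ≡ 1 (mod p) for prime p and gcd(a, p) = 1
Here p = 13, so 6^12 ≡ 1 (mod 13)
We can reduce the exponent: 21 mod 12 = 9
So 6^21 ≡ 6^9 (mod 13)
Computing: 6^9 mod 13 = 5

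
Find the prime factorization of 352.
2^5 × 11

Divide by primes starting from smallest:
352 ÷ 2 = 176
176 ÷ 2 = 88
88 ÷ 2 = 44
44 ÷ 2 = 22
22 ÷ 2 = 11
11 ÷ 11 = 1

352 = 2^5 × 11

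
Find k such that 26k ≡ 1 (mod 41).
26^(-1) ≡ 30 (mod 41). Verification: 26 × 30 = 780 ≡ 1 (mod 41)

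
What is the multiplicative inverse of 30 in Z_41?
30^(-1) ≡ 26 (mod 41). Verification: 30 × 26 = 780 ≡ 1 (mod 41)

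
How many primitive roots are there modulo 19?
Number of primitive roots mod 19 = φ(18) = 6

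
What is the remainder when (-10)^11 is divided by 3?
Using Fermat: (-10)^{2} ≡ 1 (mod 3). 11 ≡ 1 (mod 2). So (-10)^{11} ≡ (-10)^{1} ≡ 2 (mod 3)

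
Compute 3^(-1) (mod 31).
3^(-1) ≡ 21 (mod 31). Verification: 3 × 21 = 63 ≡ 1 (mod 31)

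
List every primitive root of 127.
Primitive roots mod 127: {3, 6, 7, 12, 14, 23, 29, 39, 43, 45, 46, 48, 53, 55, 56, 57, 58, 65, 67, 78, 83, 85, 86, 91, 92, 93, 96, 97, 101, 106, 109, 110, 112, 114, 116, 118}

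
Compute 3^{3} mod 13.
1

Using successive squaring:
Binary expansion of 3: 11
Powers of 3 mod 13 (each is the square of the previous):
  3^1 ≡ 3 (mod 13)
  3^2 ≡ 3² = 9 ≡ 9 (mod 13)
3 = 2 + 1, so 3^3 = 3^2 × 3^1 ≡ 9 × 3 (mod 13)
Multiplying step by step:
  9 × 3 = 27 ≡ 1 (mod 13)
Result: 3^3 ≡ 1 (mod 13)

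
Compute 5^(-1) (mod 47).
5^(-1) ≡ 19 (mod 47). Verification: 5 × 19 = 95 ≡ 1 (mod 47)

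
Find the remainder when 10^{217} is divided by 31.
By Fermat: 10^{30} ≡ 1 (mod 31). 217 = 7×30 + 7. So 10^{217} ≡ 10^{7} ≡ 20 (mod 31)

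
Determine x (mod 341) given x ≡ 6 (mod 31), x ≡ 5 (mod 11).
192

Using the Chinese Remainder Theorem:
M = product of moduli = 341
For equation 1: M_1 = 11, 11 ≡ 11 (mod 31), inverse of 11 mod 31 is 17 (check: 11 × 17 = 187 ≡ 1 (mod 31))
For equation 2: M_2 = 31, 31 ≡ 9 (mod 11), inverse of 31 mod 11 is 5 (check: 9 × 5 = 45 ≡ 1 (mod 11))
Combine: x ≡ Σ r_i×M_i×(M_i⁻¹ mod m_i) = 6×11×17 + 5×31×5 = 1122 + 775 = 1897
1897 mod 341 = 192
x ≡ 192 (mod 341)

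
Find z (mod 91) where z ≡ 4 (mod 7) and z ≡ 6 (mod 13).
M = 7 × 13 = 91. M₁ = 13, y₁ ≡ 6 (mod 7). M₂ = 7, y₂ ≡ 2 (mod 13). z = 4×13×6 + 6×7×2 ≡ 32 (mod 91)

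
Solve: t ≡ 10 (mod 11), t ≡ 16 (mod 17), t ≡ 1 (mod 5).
M = 11 × 17 × 5 = 935. M₁ = 85, y₁ ≡ 7 (mod 11). M₂ = 55, y₂ ≡ 13 (mod 17). M₃ = 187, y₃ ≡ 3 (mod 5). t = 10×85×7 + 16×55×13 + 1×187×3 ≡ 186 (mod 935)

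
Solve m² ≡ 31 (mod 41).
The square roots of 31 mod 41 are 20 and 21. Verify: 20² = 400 ≡ 31 (mod 41)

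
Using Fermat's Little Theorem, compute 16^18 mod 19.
By Fermat's Little Theorem, 16^{18} ≡ 1 (mod 19) since 19 is prime and gcd(16, 19) = 1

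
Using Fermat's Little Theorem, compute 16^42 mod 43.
By Fermat's Little Theorem, 16^{42} ≡ 1 (mod 43) since 43 is prime and gcd(16, 43) = 1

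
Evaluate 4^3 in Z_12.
3 = 2 + 1 (binary 11). Repeated squaring mod 12: 4^1 ≡ 4; 4^2 ≡ 4² = 16 ≡ 4. Multiply: 4^3 = 4^2 × 4^1 ≡ 4 × 4 (mod 12): 4 × 4 = 16 ≡ 4. So 4^3 ≡ 4 (mod 12).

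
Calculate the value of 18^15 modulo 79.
Using repeated squaring. 15 = 8 + 4 + 2 + 1 (binary 1111). Repeated squaring mod 79: 18^1 ≡ 18; 18^2 ≡ 18² = 324 ≡ 8; 18^4 ≡ 8² = 64 ≡ 64; 18^8 ≡ 64² = 4096 ≡ 67. Multiply: 18^15 = 18^8 × 18^4 × 18^2 × 18^1 ≡ 67 × 64 × 8 × 18 (mod 79): 67 × 64 = 4288 ≡ 22; 22 × 8 = 176 ≡ 18; 18 × 18 = 324 ≡ 8. So 18^15 ≡ 8 (mod 79).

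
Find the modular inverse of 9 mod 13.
9^(-1) ≡ 3 (mod 13). Verification: 9 × 3 = 27 ≡ 1 (mod 13)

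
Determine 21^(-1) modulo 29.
21^(-1) ≡ 18 (mod 29). Verification: 21 × 18 = 378 ≡ 1 (mod 29)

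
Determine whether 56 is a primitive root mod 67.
p - 1 = 66 has prime divisors 2, 3, 11. Check 56^(66/q) mod 67 for each: 56^(66/2) = 56^33 ≡ 1, 56^(66/3) = 56^22 ≡ 29, 56^(66/11) = 56^6 ≡ 14 (mod 67). Since 56^33 ≡ 1 (mod 67), the order of 56 divides 33 (in fact the order is 33) ≠ 66, so it is not a primitive root.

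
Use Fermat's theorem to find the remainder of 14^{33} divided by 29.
19

By Fermat's Little Theorem, a^(p-1) ≡ 1 (mod p) for prime p and gcd(a, p) = 1
Here p = 29, so 14^28 ≡ 1 (mod 29)
We can reduce the exponent: 33 mod 28 = 5
So 14^33 ≡ 14^5 (mod 29)
Computing: 14^5 mod 29 = 19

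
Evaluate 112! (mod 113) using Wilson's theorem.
By Wilson's theorem, (112)! ≡ -1 ≡ 112 (mod 113)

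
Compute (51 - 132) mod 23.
11

(51 - 132) = -81
-81 mod 23 = 11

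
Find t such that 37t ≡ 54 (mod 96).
30

Since gcd(37, 96) = 1 divides 54, a solution exists.
Multiply both sides by the inverse of 37 mod 96:
  37^(-1) mod 96 = 13
  x ≡ 13 × 54 ≡ 702 ≡ 30 (mod 96)
Verification: 37 × 30 = 1110 = 11 × 96 + 54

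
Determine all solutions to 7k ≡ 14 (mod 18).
2

Since gcd(7, 18) = 1 divides 14, a solution exists.
Multiply both sides by the inverse of 7 mod 18:
  7^(-1) mod 18 = 13
  x ≡ 13 × 14 ≡ 182 ≡ 2 (mod 18)
Verification: 7 × 2 = 14 = 0 × 18 + 14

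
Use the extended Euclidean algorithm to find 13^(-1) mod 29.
Extended GCD: 13(9) + 29(-4) = 1. So 13^(-1) ≡ 9 ≡ 9 (mod 29). Verify: 13 × 9 = 117 ≡ 1 (mod 29)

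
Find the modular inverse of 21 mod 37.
21^(-1) ≡ 30 (mod 37). Verification: 21 × 30 = 630 ≡ 1 (mod 37)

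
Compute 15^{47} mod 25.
0

Using successive squaring:
Binary expansion of 47: 101111
Powers of 15 mod 25 (each is the square of the previous):
  15^1 ≡ 15 (mod 25)
  15^2 ≡ 15² = 225 ≡ 0 (mod 25)
  15^4 ≡ 0² = 0 ≡ 0 (mod 25)
  15^8 ≡ 0² = 0 ≡ 0 (mod 25)
  15^16 ≡ 0² = 0 ≡ 0 (mod 25)
  15^32 ≡ 0² = 0 ≡ 0 (mod 25)
47 = 32 + 8 + 4 + 2 + 1, so 15^47 = 15^32 × 15^8 × 15^4 × 15^2 × 15^1 ≡ 0 × 0 × 0 × 0 × 15 (mod 25)
Multiplying step by step:
  0 × 0 = 0 ≡ 0 (mod 25)
  0 × 0 = 0 ≡ 0 (mod 25)
  0 × 0 = 0 ≡ 0 (mod 25)
  0 × 15 = 0 ≡ 0 (mod 25)
Result: 15^47 ≡ 0 (mod 25)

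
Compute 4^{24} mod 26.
14

Using successive squaring:
Binary expansion of 24: 11000
Powers of 4 mod 26 (each is the square of the previous):
  4^1 ≡ 4 (mod 26)
  4^2 ≡ 4² = 16 ≡ 16 (mod 26)
  4^4 ≡ 16² = 256 ≡ 22 (mod 26)
  4^8 ≡ 22² = 484 ≡ 16 (mod 26)
  4^16 ≡ 16² = 256 ≡ 22 (mod 26)
24 = 16 + 8, so 4^24 = 4^16 × 4^8 ≡ 22 × 16 (mod 26)
Multiplying step by step:
  22 × 16 = 352 ≡ 14 (mod 26)
Result: 4^24 ≡ 14 (mod 26)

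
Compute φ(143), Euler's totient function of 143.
120

Prime factorization: 143 = 11 × 13
Using the formula φ(n) = n × Π(1 - 1/p) for each prime factor p:
φ(143) = 143 × (1 - 1/11) × (1 - 1/13)
φ(143) = 120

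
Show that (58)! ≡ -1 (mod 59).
(58)! mod 59 = 58. Since this equals -1 (mod 59), Wilson confirms 59 is prime.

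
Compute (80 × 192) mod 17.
9

(80 × 192) = 15360
15360 mod 17 = 9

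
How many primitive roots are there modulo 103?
32

The number of primitive roots modulo p is φ(p-1) = φ(102)
φ(102) = 32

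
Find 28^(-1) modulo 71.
33

Using Extended Euclidean Algorithm:
gcd(28, 71) = 1
Bezout coefficients: 28 × 33 + 71 × -13 = 1
So 28 × 33 ≡ 1 (mod 71)
The inverse is 33 mod 71 = 33
Verification: 28 × 33 = 924 = 13 × 71 + 1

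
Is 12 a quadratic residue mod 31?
By Euler's criterion: 12^{15} ≡ 30 (mod 31). Since this equals -1 (≡ 30), 12 is not a QR.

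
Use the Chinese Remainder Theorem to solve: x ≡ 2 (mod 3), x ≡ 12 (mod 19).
50

Using the Chinese Remainder Theorem:
M = product of moduli = 57
For equation 1: M_1 = 19, 19 ≡ 1 (mod 3), inverse of 19 mod 3 is 1 (check: 1 × 1 = 1 ≡ 1 (mod 3))
For equation 2: M_2 = 3, 3 ≡ 3 (mod 19), inverse of 3 mod 19 is 13 (check: 3 × 13 = 39 ≡ 1 (mod 19))
Combine: x ≡ Σ r_i×M_i×(M_i⁻¹ mod m_i) = 2×19×1 + 12×3×13 = 38 + 468 = 506
506 mod 57 = 50
x ≡ 50 (mod 57)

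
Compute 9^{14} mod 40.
1

Using successive squaring:
Binary expansion of 14: 1110
Powers of 9 mod 40 (each is the square of the previous):
  9^1 ≡ 9 (mod 40)
  9^2 ≡ 9² = 81 ≡ 1 (mod 40)
  9^4 ≡ 1² = 1 ≡ 1 (mod 40)
  9^8 ≡ 1² = 1 ≡ 1 (mod 40)
14 = 8 + 4 + 2, so 9^14 = 9^8 × 9^4 × 9^2 ≡ 1 × 1 × 1 (mod 40)
Multiplying step by step:
  1 × 1 = 1 ≡ 1 (mod 40)
  1 × 1 = 1 ≡ 1 (mod 40)
Result: 9^14 ≡ 1 (mod 40)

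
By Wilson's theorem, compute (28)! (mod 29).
By Wilson's theorem, (28)! ≡ -1 ≡ 28 (mod 29)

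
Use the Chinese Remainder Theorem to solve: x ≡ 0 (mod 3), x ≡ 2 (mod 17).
36

Using the Chinese Remainder Theorem:
M = product of moduli = 51
For equation 1: M_1 = 17, 17 ≡ 2 (mod 3), inverse of 17 mod 3 is 2 (check: 2 × 2 = 4 ≡ 1 (mod 3))
For equation 2: M_2 = 3, 3 ≡ 3 (mod 17), inverse of 3 mod 17 is 6 (check: 3 × 6 = 18 ≡ 1 (mod 17))
Combine: x ≡ Σ r_i×M_i×(M_i⁻¹ mod m_i) = 0×17×2 + 2×3×6 = 0 + 36 = 36
36 mod 51 = 36
x ≡ 36 (mod 51)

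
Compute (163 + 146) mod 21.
15

(163 + 146) = 309
309 mod 21 = 15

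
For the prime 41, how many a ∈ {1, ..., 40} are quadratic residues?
For prime 41, there are (p-1)/2 = (41-1)/2 = 20 quadratic residues (excluding 0).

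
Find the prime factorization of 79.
79

Divide by primes starting from smallest:
79 ÷ 79 = 1

79 = 79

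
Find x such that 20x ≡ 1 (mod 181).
20^(-1) ≡ 172 (mod 181). Verification: 20 × 172 = 3440 ≡ 1 (mod 181)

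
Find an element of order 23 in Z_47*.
2 has order 23 mod 47 since 2^{23} ≡ 1 (mod 47) and no smaller power works.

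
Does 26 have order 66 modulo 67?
p - 1 = 66 has prime divisors 2, 3, 11. Check 26^(66/q) mod 67 for each: 26^(66/2) = 26^33 ≡ 1, 26^(66/3) = 26^22 ≡ 29, 26^(66/11) = 26^6 ≡ 15 (mod 67). Since 26^33 ≡ 1 (mod 67), the order of 26 divides 33 (in fact the order is 33) ≠ 66, so it is not a primitive root.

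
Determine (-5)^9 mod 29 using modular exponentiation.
(-5) ≡ 24 (mod 29). 9 = 8 + 1 (binary 1001). Repeated squaring mod 29: 24^1 ≡ 24; 24^2 ≡ 24² = 576 ≡ 25; 24^4 ≡ 25² = 625 ≡ 16; 24^8 ≡ 16² = 256 ≡ 24. Multiply: (-5)^9 ≡ 24^8 × 24^1 ≡ 24 × 24 (mod 29): 24 × 24 = 576 ≡ 25. So (-5)^9 ≡ 25 (mod 29).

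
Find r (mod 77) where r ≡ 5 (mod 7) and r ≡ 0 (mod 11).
M = 7 × 11 = 77. M₁ = 11, y₁ ≡ 2 (mod 7). M₂ = 7, y₂ ≡ 8 (mod 11). r = 5×11×2 + 0×7×8 ≡ 33 (mod 77)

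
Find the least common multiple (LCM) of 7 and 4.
28

First find GCD(7, 4) using the Euclidean algorithm:
7 = 1 × 4 + 3
4 = 1 × 3 + 1
3 = 3 × 1 + 0
GCD(7, 4) = 1

LCM formula: LCM(a, b) = (a × b) / GCD(a, b)
LCM(7, 4) = (7 × 4) / 1
LCM(7, 4) = 28 / 1
LCM(7, 4) = 28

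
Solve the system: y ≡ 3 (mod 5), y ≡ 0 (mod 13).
M = 5 × 13 = 65. M₁ = 13, y₁ ≡ 2 (mod 5). M₂ = 5, y₂ ≡ 8 (mod 13). y = 3×13×2 + 0×5×8 ≡ 13 (mod 65)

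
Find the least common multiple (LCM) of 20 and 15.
60

First find GCD(20, 15) using the Euclidean algorithm:
20 = 1 × 15 + 5
15 = 3 × 5 + 0
GCD(20, 15) = 5

LCM formula: LCM(a, b) = (a × b) / GCD(a, b)
LCM(20, 15) = (20 × 15) / 5
LCM(20, 15) = 300 / 5
LCM(20, 15) = 60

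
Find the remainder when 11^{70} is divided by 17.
By Fermat: 11^{16} ≡ 1 (mod 17). 70 = 4×16 + 6. So 11^{70} ≡ 11^{6} ≡ 8 (mod 17)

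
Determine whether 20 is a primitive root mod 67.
p - 1 = 66 has prime divisors 2, 3, 11. Check 20^(66/q) mod 67 for each: 20^(66/2) = 20^33 ≡ 66, 20^(66/3) = 20^22 ≡ 29, 20^(66/11) = 20^6 ≡ 59 (mod 67). None of these is 1, so 20 has order 66 = φ(67), so it is a primitive root mod 67.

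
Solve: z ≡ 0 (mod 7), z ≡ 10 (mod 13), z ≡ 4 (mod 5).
M = 7 × 13 × 5 = 455. M₁ = 65, y₁ ≡ 4 (mod 7). M₂ = 35, y₂ ≡ 3 (mod 13). M₃ = 91, y₃ ≡ 1 (mod 5). z = 0×65×4 + 10×35×3 + 4×91×1 ≡ 49 (mod 455)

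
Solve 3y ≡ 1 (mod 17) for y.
3^(-1) ≡ 6 (mod 17). Verification: 3 × 6 = 18 ≡ 1 (mod 17)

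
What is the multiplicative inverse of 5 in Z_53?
32

Using Extended Euclidean Algorithm:
gcd(5, 53) = 1
Bezout coefficients: 5 × -21 + 53 × 2 = 1
So 5 × -21 ≡ 1 (mod 53)
The inverse is -21 mod 53 = 32
Verification: 5 × 32 = 160 = 3 × 53 + 1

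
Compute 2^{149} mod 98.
4

Using successive squaring:
Binary expansion of 149: 10010101
Powers of 2 mod 98 (each is the square of the previous):
  2^1 ≡ 2 (mod 98)
  2^2 ≡ 2² = 4 ≡ 4 (mod 98)
  2^4 ≡ 4² = 16 ≡ 16 (mod 98)
  2^8 ≡ 16² = 256 ≡ 60 (mod 98)
  2^16 ≡ 60² = 3600 ≡ 72 (mod 98)
  2^32 ≡ 72² = 5184 ≡ 88 (mod 98)
  2^64 ≡ 88² = 7744 ≡ 2 (mod 98)
  2^128 ≡ 2² = 4 ≡ 4 (mod 98)
149 = 128 + 16 + 4 + 1, so 2^149 = 2^128 × 2^16 × 2^4 × 2^1 ≡ 4 × 72 × 16 × 2 (mod 98)
Multiplying step by step:
  4 × 72 = 288 ≡ 92 (mod 98)
  92 × 16 = 1472 ≡ 2 (mod 98)
  2 × 2 = 4 ≡ 4 (mod 98)
Result: 2^149 ≡ 4 (mod 98)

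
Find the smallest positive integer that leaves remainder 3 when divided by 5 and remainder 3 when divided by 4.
M = 5 × 4 = 20. M₁ = 4, y₁ ≡ 4 (mod 5). M₂ = 5, y₂ ≡ 1 (mod 4). z = 3×4×4 + 3×5×1 ≡ 3 (mod 20). The smallest positive such number is 3.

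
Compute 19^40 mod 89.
Using repeated squaring. 40 = 32 + 8 (binary 101000). Repeated squaring mod 89: 19^1 ≡ 19; 19^2 ≡ 19² = 361 ≡ 5; 19^4 ≡ 5² = 25 ≡ 25; 19^8 ≡ 25² = 625 ≡ 2; 19^16 ≡ 2² = 4 ≡ 4; 19^32 ≡ 4² = 16 ≡ 16. Multiply: 19^40 = 19^32 × 19^8 ≡ 16 × 2 (mod 89): 16 × 2 = 32 ≡ 32. So 19^40 ≡ 32 (mod 89).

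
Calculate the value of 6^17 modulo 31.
Using repeated squaring. 17 = 16 + 1 (binary 10001). Repeated squaring mod 31: 6^1 ≡ 6; 6^2 ≡ 6² = 36 ≡ 5; 6^4 ≡ 5² = 25 ≡ 25; 6^8 ≡ 25² = 625 ≡ 5; 6^16 ≡ 5² = 25 ≡ 25. Multiply: 6^17 = 6^16 × 6^1 ≡ 25 × 6 (mod 31): 25 × 6 = 150 ≡ 26. So 6^17 ≡ 26 (mod 31).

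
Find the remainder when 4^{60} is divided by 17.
By Fermat: 4^{16} ≡ 1 (mod 17). 60 = 3×16 + 12. So 4^{60} ≡ 4^{12} ≡ 1 (mod 17)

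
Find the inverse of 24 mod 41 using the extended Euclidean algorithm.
Extended GCD: 24(12) + 41(-7) = 1. So 24^(-1) ≡ 12 ≡ 12 (mod 41). Verify: 24 × 12 = 288 ≡ 1 (mod 41)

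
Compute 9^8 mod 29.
8 = 8 (binary 1000). Repeated squaring mod 29: 9^1 ≡ 9; 9^2 ≡ 9² = 81 ≡ 23; 9^4 ≡ 23² = 529 ≡ 7; 9^8 ≡ 7² = 49 ≡ 20. So 9^8 ≡ 20 (mod 29).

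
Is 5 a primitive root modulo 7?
Yes

To verify, check if 5^(6/q) ≢ 1 (mod 7) for each prime divisor q of 6
Divisors of 6 = 6: [1, 2, 3, 6]
  5^(6/2) = 5^3 ≡ 6 (mod 7)
  5^(6/3) = 5^2 ≡ 4 (mod 7)
Conclusion: 5 is a primitive root modulo 7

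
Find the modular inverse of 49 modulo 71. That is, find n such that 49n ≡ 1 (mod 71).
29

Using Extended Euclidean Algorithm:
gcd(49, 71) = 1
Bezout coefficients: 49 × 29 + 71 × -20 = 1
So 49 × 29 ≡ 1 (mod 71)
The inverse is 29 mod 71 = 29
Verification: 49 × 29 = 1421 = 20 × 71 + 1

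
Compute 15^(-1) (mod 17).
15^(-1) ≡ 8 (mod 17). Verification: 15 × 8 = 120 ≡ 1 (mod 17)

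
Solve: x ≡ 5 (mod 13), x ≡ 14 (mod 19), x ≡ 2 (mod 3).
M = 13 × 19 × 3 = 741. M₁ = 57, y₁ ≡ 8 (mod 13). M₂ = 39, y₂ ≡ 1 (mod 19). M₃ = 247, y₃ ≡ 1 (mod 3). x = 5×57×8 + 14×39×1 + 2×247×1 ≡ 356 (mod 741)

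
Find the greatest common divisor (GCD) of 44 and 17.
1

Using the Euclidean algorithm:
44 = 2 × 17 + 10
17 = 1 × 10 + 7
10 = 1 × 7 + 3
7 = 2 × 3 + 1
3 = 3 × 1 + 0

GCD(44, 17) = 1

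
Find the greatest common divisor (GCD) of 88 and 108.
4

Using the Euclidean algorithm:
88 = 0 × 108 + 88
108 = 1 × 88 + 20
88 = 4 × 20 + 8
20 = 2 × 8 + 4
8 = 2 × 4 + 0

GCD(88, 108) = 4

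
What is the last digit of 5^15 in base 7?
Using Fermat: 5^{6} ≡ 1 (mod 7). 15 ≡ 3 (mod 6). So 5^{15} ≡ 5^{3} ≡ 6 (mod 7)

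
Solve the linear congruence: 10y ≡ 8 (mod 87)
53

Since gcd(10, 87) = 1 divides 8, a solution exists.
Multiply both sides by the inverse of 10 mod 87:
  10^(-1) mod 87 = 61
  x ≡ 61 × 8 ≡ 488 ≡ 53 (mod 87)
Verification: 10 × 53 = 530 = 6 × 87 + 8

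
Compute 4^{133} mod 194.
190

Using successive squaring:
Binary expansion of 133: 10000101
Powers of 4 mod 194 (each is the square of the previous):
  4^1 ≡ 4 (mod 194)
  4^2 ≡ 4² = 16 ≡ 16 (mod 194)
  4^4 ≡ 16² = 256 ≡ 62 (mod 194)
  4^8 ≡ 62² = 3844 ≡ 158 (mod 194)
  4^16 ≡ 158² = 24964 ≡ 132 (mod 194)
  4^32 ≡ 132² = 17424 ≡ 158 (mod 194)
  4^64 ≡ 158² = 24964 ≡ 132 (mod 194)
  4^128 ≡ 132² = 17424 ≡ 158 (mod 194)
133 = 128 + 4 + 1, so 4^133 = 4^128 × 4^4 × 4^1 ≡ 158 × 62 × 4 (mod 194)
Multiplying step by step:
  158 × 62 = 9796 ≡ 96 (mod 194)
  96 × 4 = 384 ≡ 190 (mod 194)
Result: 4^133 ≡ 190 (mod 194)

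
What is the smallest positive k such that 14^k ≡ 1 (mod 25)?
Powers of 14 mod 25: 14^1≡14, 14^2≡21, 14^3≡19, 14^4≡16, 14^5≡24, 14^6≡11, 14^7≡4, 14^8≡6, 14^9≡9, 14^10≡1. Order = 10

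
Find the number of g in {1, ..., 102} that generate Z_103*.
Number of primitive roots mod 103 = φ(102) = 32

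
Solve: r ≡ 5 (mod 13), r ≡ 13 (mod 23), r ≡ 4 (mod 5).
M = 13 × 23 × 5 = 1495. M₁ = 115, y₁ ≡ 6 (mod 13). M₂ = 65, y₂ ≡ 17 (mod 23). M₃ = 299, y₃ ≡ 4 (mod 5). r = 5×115×6 + 13×65×17 + 4×299×4 ≡ 174 (mod 1495)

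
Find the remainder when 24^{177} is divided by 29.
By Fermat: 24^{28} ≡ 1 (mod 29). 177 = 6×28 + 9. So 24^{177} ≡ 24^{9} ≡ 25 (mod 29)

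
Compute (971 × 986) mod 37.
31

(971 × 986) = 957406
957406 mod 37 = 31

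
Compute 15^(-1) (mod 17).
8

Using Extended Euclidean Algorithm:
gcd(15, 17) = 1
Bezout coefficients: 15 × 8 + 17 × -7 = 1
So 15 × 8 ≡ 1 (mod 17)
The inverse is 8 mod 17 = 8
Verification: 15 × 8 = 120 = 7 × 17 + 1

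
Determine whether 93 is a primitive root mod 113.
p - 1 = 112 has prime divisors 2, 7. Check 93^(112/q) mod 113 for each: 93^(112/2) = 93^56 ≡ 112, 93^(112/7) = 93^16 ≡ 28 (mod 113). None of these is 1, so 93 has order 112 = φ(113), so it is a primitive root mod 113.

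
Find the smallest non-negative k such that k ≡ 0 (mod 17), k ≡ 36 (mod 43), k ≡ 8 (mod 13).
6443

Using the Chinese Remainder Theorem:
M = product of moduli = 9503
For equation 1: M_1 = 559, 559 ≡ 15 (mod 17), inverse of 559 mod 17 is 8 (check: 15 × 8 = 120 ≡ 1 (mod 17))
For equation 2: M_2 = 221, 221 ≡ 6 (mod 43), inverse of 221 mod 43 is 36 (check: 6 × 36 = 216 ≡ 1 (mod 43))
For equation 3: M_3 = 731, 731 ≡ 3 (mod 13), inverse of 731 mod 13 is 9 (check: 3 × 9 = 27 ≡ 1 (mod 13))
Combine: k ≡ Σ r_i×M_i×(M_i⁻¹ mod m_i) = 0×559×8 + 36×221×36 + 8×731×9 = 0 + 286416 + 52632 = 339048
339048 mod 9503 = 6443
k ≡ 6443 (mod 9503)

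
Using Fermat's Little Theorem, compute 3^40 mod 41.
By Fermat's Little Theorem, 3^{40} ≡ 1 (mod 41) since 41 is prime and gcd(3, 41) = 1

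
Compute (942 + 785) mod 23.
2

(942 + 785) = 1727
1727 mod 23 = 2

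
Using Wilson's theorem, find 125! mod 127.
(126)! = (125)! × (126) ≡ -1 (mod 127). So (125)! ≡ -1 × (126)^(-1) ≡ (-1)×(-1) = 1 (mod 127)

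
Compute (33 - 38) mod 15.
10

(33 - 38) = -5
-5 mod 15 = 10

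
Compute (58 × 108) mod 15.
9

(58 × 108) = 6264
6264 mod 15 = 9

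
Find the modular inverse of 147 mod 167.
147^(-1) ≡ 25 (mod 167). Verification: 147 × 25 = 3675 ≡ 1 (mod 167)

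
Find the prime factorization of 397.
397

Divide by primes starting from smallest:
397 ÷ 397 = 1

397 = 397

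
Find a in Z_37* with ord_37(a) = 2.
36 has order 2 mod 37 since 36^{2} ≡ 1 (mod 37) and no smaller power works.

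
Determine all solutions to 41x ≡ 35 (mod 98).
63

Since gcd(41, 98) = 1 divides 35, a solution exists.
Multiply both sides by the inverse of 41 mod 98:
  41^(-1) mod 98 = 55
  x ≡ 55 × 35 ≡ 1925 ≡ 63 (mod 98)
Verification: 41 × 63 = 2583 = 26 × 98 + 35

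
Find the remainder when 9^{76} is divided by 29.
By Fermat: 9^{28} ≡ 1 (mod 29). 76 = 2×28 + 20. So 9^{76} ≡ 9^{20} ≡ 16 (mod 29)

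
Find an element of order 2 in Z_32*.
15 has order 2 mod 32 since 15^{2} ≡ 1 (mod 32) and no smaller power works.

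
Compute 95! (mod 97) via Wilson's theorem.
(96)! = (95)! × (96) ≡ -1 (mod 97). So (95)! ≡ -1 × (96)^(-1) ≡ (-1)×(-1) = 1 (mod 97)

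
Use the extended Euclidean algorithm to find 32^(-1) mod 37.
Extended GCD: 32(-15) + 37(13) = 1. So 32^(-1) ≡ 22 ≡ 22 (mod 37). Verify: 32 × 22 = 704 ≡ 1 (mod 37)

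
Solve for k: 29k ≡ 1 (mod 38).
21

Since gcd(29, 38) = 1 divides 1, a solution exists.
Multiply both sides by the inverse of 29 mod 38:
  29^(-1) mod 38 = 21
  x ≡ 21 × 1 ≡ 21 ≡ 21 (mod 38)
Verification: 29 × 21 = 609 = 16 × 38 + 1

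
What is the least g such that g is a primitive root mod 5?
p - 1 = 4 has prime divisors 2. h is a primitive root mod 5 iff h^(4/q) ≢ 1 (mod 5) for each such q.
h = 2: 2^2 ≡ 4 (mod 5); none is 1, so 2 has order 4 and is a primitive root.
The smallest primitive root mod 5 is g = 2.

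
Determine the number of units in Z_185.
144

Prime factorization: 185 = 5 × 37
Using the formula φ(n) = n × Π(1 - 1/p) for each prime factor p:
φ(185) = 185 × (1 - 1/5) × (1 - 1/37)
φ(185) = 144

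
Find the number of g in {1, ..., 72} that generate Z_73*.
Number of primitive roots mod 73 = φ(72) = 24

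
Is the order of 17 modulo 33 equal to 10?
Yes, ord_33(17) = 10.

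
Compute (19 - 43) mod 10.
6

(19 - 43) = -24
-24 mod 10 = 6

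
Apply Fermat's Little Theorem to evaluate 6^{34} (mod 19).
9

By Fermat's Little Theorem, a^(p-1) ≡ 1 (mod p) for prime p and gcd(a, p) = 1
Here p = 19, so 6^18 ≡ 1 (mod 19)
We can reduce the exponent: 34 mod 18 = 16
So 6^34 ≡ 6^16 (mod 19)
Computing: 6^16 mod 19 = 9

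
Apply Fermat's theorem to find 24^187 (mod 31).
By Fermat: 24^{30} ≡ 1 (mod 31). 187 = 6×30 + 7. So 24^{187} ≡ 24^{7} ≡ 3 (mod 31)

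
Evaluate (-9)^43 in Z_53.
Using repeated squaring. (-9) ≡ 44 (mod 53). 43 = 32 + 8 + 2 + 1 (binary 101011). Repeated squaring mod 53: 44^1 ≡ 44; 44^2 ≡ 44² = 1936 ≡ 28; 44^4 ≡ 28² = 784 ≡ 42; 44^8 ≡ 42² = 1764 ≡ 15; 44^16 ≡ 15² = 225 ≡ 13; 44^32 ≡ 13² = 169 ≡ 10. Multiply: (-9)^43 ≡ 44^32 × 44^8 × 44^2 × 44^1 ≡ 10 × 15 × 28 × 44 (mod 53): 10 × 15 = 150 ≡ 44; 44 × 28 = 1232 ≡ 13; 13 × 44 = 572 ≡ 42. So (-9)^43 ≡ 42 (mod 53).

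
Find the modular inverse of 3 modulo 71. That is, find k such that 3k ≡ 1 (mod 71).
24

Using Extended Euclidean Algorithm:
gcd(3, 71) = 1
Bezout coefficients: 3 × 24 + 71 × -1 = 1
So 3 × 24 ≡ 1 (mod 71)
The inverse is 24 mod 71 = 24
Verification: 3 × 24 = 72 = 1 × 71 + 1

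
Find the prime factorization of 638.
2 × 11 × 29

Divide by primes starting from smallest:
638 ÷ 2 = 319
319 ÷ 11 = 29
29 ÷ 29 = 1

638 = 2 × 11 × 29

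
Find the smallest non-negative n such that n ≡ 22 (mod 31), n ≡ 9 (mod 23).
239

Using the Chinese Remainder Theorem:
M = product of moduli = 713
For equation 1: M_1 = 23, 23 ≡ 23 (mod 31), inverse of 23 mod 31 is 27 (check: 23 × 27 = 621 ≡ 1 (mod 31))
For equation 2: M_2 = 31, 31 ≡ 8 (mod 23), inverse of 31 mod 23 is 3 (check: 8 × 3 = 24 ≡ 1 (mod 23))
Combine: n ≡ Σ r_i×M_i×(M_i⁻¹ mod m_i) = 22×23×27 + 9×31×3 = 13662 + 837 = 14499
14499 mod 713 = 239
n ≡ 239 (mod 713)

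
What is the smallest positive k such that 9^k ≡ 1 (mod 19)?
Powers of 9 mod 19: 9^1≡9, 9^2≡5, 9^3≡7, 9^4≡6, 9^5≡16, 9^6≡11, 9^7≡4, 9^8≡17, 9^9≡1. Order = 9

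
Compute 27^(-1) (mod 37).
27^(-1) ≡ 11 (mod 37). Verification: 27 × 11 = 297 ≡ 1 (mod 37)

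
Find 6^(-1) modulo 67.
56

Using Extended Euclidean Algorithm:
gcd(6, 67) = 1
Bezout coefficients: 6 × -11 + 67 × 1 = 1
So 6 × -11 ≡ 1 (mod 67)
The inverse is -11 mod 67 = 56
Verification: 6 × 56 = 336 = 5 × 67 + 1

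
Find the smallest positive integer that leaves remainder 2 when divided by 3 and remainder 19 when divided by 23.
M = 3 × 23 = 69. M₁ = 23, y₁ ≡ 2 (mod 3). M₂ = 3, y₂ ≡ 8 (mod 23). y = 2×23×2 + 19×3×8 ≡ 65 (mod 69). The smallest positive such number is 65.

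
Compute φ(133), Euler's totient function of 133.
108

Prime factorization: 133 = 7 × 19
Using the formula φ(n) = n × Π(1 - 1/p) for each prime factor p:
φ(133) = 133 × (1 - 1/7) × (1 - 1/19)
φ(133) = 108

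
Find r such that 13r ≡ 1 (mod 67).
13^(-1) ≡ 31 (mod 67). Verification: 13 × 31 = 403 ≡ 1 (mod 67)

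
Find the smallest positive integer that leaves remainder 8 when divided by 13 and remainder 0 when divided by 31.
M = 13 × 31 = 403. M₁ = 31, y₁ ≡ 8 (mod 13). M₂ = 13, y₂ ≡ 12 (mod 31). x = 8×31×8 + 0×13×12 ≡ 372 (mod 403). The smallest positive such number is 372.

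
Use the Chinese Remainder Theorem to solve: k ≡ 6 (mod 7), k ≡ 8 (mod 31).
132

Using the Chinese Remainder Theorem:
M = product of moduli = 217
For equation 1: M_1 = 31, 31 ≡ 3 (mod 7), inverse of 31 mod 7 is 5 (check: 3 × 5 = 15 ≡ 1 (mod 7))
For equation 2: M_2 = 7, 7 ≡ 7 (mod 31), inverse of 7 mod 31 is 9 (check: 7 × 9 = 63 ≡ 1 (mod 31))
Combine: k ≡ Σ r_i×M_i×(M_i⁻¹ mod m_i) = 6×31×5 + 8×7×9 = 930 + 504 = 1434
1434 mod 217 = 132
k ≡ 132 (mod 217)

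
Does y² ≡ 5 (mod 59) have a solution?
By Euler's criterion: 5^{29} ≡ 1 (mod 59). Since this equals 1, 5 is a QR.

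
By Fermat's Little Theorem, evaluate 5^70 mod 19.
By Fermat: 5^{18} ≡ 1 (mod 19). 70 = 3×18 + 16. So 5^{70} ≡ 5^{16} ≡ 16 (mod 19)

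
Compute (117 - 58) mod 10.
9

(117 - 58) = 59
59 mod 10 = 9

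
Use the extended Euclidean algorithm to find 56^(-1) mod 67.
Extended GCD: 56(6) + 67(-5) = 1. So 56^(-1) ≡ 6 ≡ 6 (mod 67). Verify: 56 × 6 = 336 ≡ 1 (mod 67)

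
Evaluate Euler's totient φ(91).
72

Prime factorization: 91 = 7 × 13
Using the formula φ(n) = n × Π(1 - 1/p) for each prime factor p:
φ(91) = 91 × (1 - 1/7) × (1 - 1/13)
φ(91) = 72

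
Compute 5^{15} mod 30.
5

Using successive squaring:
Binary expansion of 15: 1111
Powers of 5 mod 30 (each is the square of the previous):
  5^1 ≡ 5 (mod 30)
  5^2 ≡ 5² = 25 ≡ 25 (mod 30)
  5^4 ≡ 25² = 625 ≡ 25 (mod 30)
  5^8 ≡ 25² = 625 ≡ 25 (mod 30)
15 = 8 + 4 + 2 + 1, so 5^15 = 5^8 × 5^4 × 5^2 × 5^1 ≡ 25 × 25 × 25 × 5 (mod 30)
Multiplying step by step:
  25 × 25 = 625 ≡ 25 (mod 30)
  25 × 25 = 625 ≡ 25 (mod 30)
  25 × 5 = 125 ≡ 5 (mod 30)
Result: 5^15 ≡ 5 (mod 30)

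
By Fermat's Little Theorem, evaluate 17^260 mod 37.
By Fermat: 17^{36} ≡ 1 (mod 37). 260 = 7×36 + 8. So 17^{260} ≡ 17^{8} ≡ 33 (mod 37)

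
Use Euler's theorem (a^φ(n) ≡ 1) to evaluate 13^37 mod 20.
By Euler: 13^{8} ≡ 1 (mod 20) since gcd(13, 20) = 1. 37 = 4×8 + 5. So 13^{37} ≡ 13^{5} ≡ 13 (mod 20)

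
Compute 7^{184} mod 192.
1

Using successive squaring:
Binary expansion of 184: 10111000
Powers of 7 mod 192 (each is the square of the previous):
  7^1 ≡ 7 (mod 192)
  7^2 ≡ 7² = 49 ≡ 49 (mod 192)
  7^4 ≡ 49² = 2401 ≡ 97 (mod 192)
  7^8 ≡ 97² = 9409 ≡ 1 (mod 192)
  7^16 ≡ 1² = 1 ≡ 1 (mod 192)
  7^32 ≡ 1² = 1 ≡ 1 (mod 192)
  7^64 ≡ 1² = 1 ≡ 1 (mod 192)
  7^128 ≡ 1² = 1 ≡ 1 (mod 192)
184 = 128 + 32 + 16 + 8, so 7^184 = 7^128 × 7^32 × 7^16 × 7^8 ≡ 1 × 1 × 1 × 1 (mod 192)
Multiplying step by step:
  1 × 1 = 1 ≡ 1 (mod 192)
  1 × 1 = 1 ≡ 1 (mod 192)
  1 × 1 = 1 ≡ 1 (mod 192)
Result: 7^184 ≡ 1 (mod 192)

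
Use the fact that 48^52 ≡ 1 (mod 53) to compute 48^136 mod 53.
By Fermat: 48^{52} ≡ 1 (mod 53). 136 = 2×52 + 32. So 48^{136} ≡ 48^{32} ≡ 10 (mod 53)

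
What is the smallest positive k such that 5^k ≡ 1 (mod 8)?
Powers of 5 mod 8: 5^1≡5, 5^2≡1. Order = 2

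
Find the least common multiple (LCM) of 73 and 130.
9490

First find GCD(73, 130) using the Euclidean algorithm:
73 = 0 × 130 + 73
130 = 1 × 73 + 57
73 = 1 × 57 + 16
57 = 3 × 16 + 9
16 = 1 × 9 + 7
9 = 1 × 7 + 2
7 = 3 × 2 + 1
2 = 2 × 1 + 0
GCD(73, 130) = 1

LCM formula: LCM(a, b) = (a × b) / GCD(a, b)
LCM(73, 130) = (73 × 130) / 1
LCM(73, 130) = 9490 / 1
LCM(73, 130) = 9490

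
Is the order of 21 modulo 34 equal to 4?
Yes, ord_34(21) = 4.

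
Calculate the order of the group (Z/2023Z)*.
1632

Prime factorization: 2023 = 7 × 17^2
Using the formula φ(n) = n × Π(1 - 1/p) for each prime factor p:
φ(2023) = 2023 × (1 - 1/7) × (1 - 1/17)
φ(2023) = 1632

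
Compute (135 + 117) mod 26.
18

(135 + 117) = 252
252 mod 26 = 18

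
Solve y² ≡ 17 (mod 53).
The square roots of 17 mod 53 are 21 and 32. Verify: 21² = 441 ≡ 17 (mod 53)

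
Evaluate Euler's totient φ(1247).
1176

Prime factorization: 1247 = 29 × 43
Using the formula φ(n) = n × Π(1 - 1/p) for each prime factor p:
φ(1247) = 1247 × (1 - 1/29) × (1 - 1/43)
φ(1247) = 1176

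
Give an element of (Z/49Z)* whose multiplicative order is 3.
18 has order 3 mod 49 since 18^{3} ≡ 1 (mod 49) and no smaller power works.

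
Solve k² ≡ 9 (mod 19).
The square roots of 9 mod 19 are 16 and 3. Verify: 16² = 256 ≡ 9 (mod 19)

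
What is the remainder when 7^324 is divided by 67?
Using Fermat: 7^{66} ≡ 1 (mod 67). 324 ≡ 60 (mod 66). So 7^{324} ≡ 7^{60} ≡ 22 (mod 67)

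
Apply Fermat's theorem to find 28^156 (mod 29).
By Fermat: 28^{28} ≡ 1 (mod 29). 156 = 5×28 + 16. So 28^{156} ≡ 28^{16} ≡ 1 (mod 29)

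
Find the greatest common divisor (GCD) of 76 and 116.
4

Using the Euclidean algorithm:
76 = 0 × 116 + 76
116 = 1 × 76 + 40
76 = 1 × 40 + 36
40 = 1 × 36 + 4
36 = 9 × 4 + 0

GCD(76, 116) = 4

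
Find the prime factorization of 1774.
2 × 887

Divide by primes starting from smallest:
1774 ÷ 2 = 887
887 ÷ 887 = 1

1774 = 2 × 887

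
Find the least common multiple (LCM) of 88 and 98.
4312

First find GCD(88, 98) using the Euclidean algorithm:
88 = 0 × 98 + 88
98 = 1 × 88 + 10
88 = 8 × 10 + 8
10 = 1 × 8 + 2
8 = 4 × 2 + 0
GCD(88, 98) = 2

LCM formula: LCM(a, b) = (a × b) / GCD(a, b)
LCM(88, 98) = (88 × 98) / 2
LCM(88, 98) = 8624 / 2
LCM(88, 98) = 4312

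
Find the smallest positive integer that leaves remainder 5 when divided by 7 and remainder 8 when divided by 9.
M = 7 × 9 = 63. M₁ = 9, y₁ ≡ 4 (mod 7). M₂ = 7, y₂ ≡ 4 (mod 9). r = 5×9×4 + 8×7×4 ≡ 26 (mod 63). The smallest positive such number is 26.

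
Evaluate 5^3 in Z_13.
3 = 2 + 1 (binary 11). Repeated squaring mod 13: 5^1 ≡ 5; 5^2 ≡ 5² = 25 ≡ 12. Multiply: 5^3 = 5^2 × 5^1 ≡ 12 × 5 (mod 13): 12 × 5 = 60 ≡ 8. So 5^3 ≡ 8 (mod 13).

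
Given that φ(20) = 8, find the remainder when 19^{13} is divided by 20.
By Euler: 19^{8} ≡ 1 (mod 20) since gcd(19, 20) = 1. 13 = 1×8 + 5. So 19^{13} ≡ 19^{5} ≡ 19 (mod 20)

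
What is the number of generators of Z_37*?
Number of primitive roots mod 37 = φ(36) = 12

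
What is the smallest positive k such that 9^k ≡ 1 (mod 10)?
Powers of 9 mod 10: 9^1≡9, 9^2≡1. Order = 2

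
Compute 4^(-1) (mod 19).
4^(-1) ≡ 5 (mod 19). Verification: 4 × 5 = 20 ≡ 1 (mod 19)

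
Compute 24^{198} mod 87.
54

Using successive squaring:
Binary expansion of 198: 11000110
Powers of 24 mod 87 (each is the square of the previous):
  24^1 ≡ 24 (mod 87)
  24^2 ≡ 24² = 576 ≡ 54 (mod 87)
  24^4 ≡ 54² = 2916 ≡ 45 (mod 87)
  24^8 ≡ 45² = 2025 ≡ 24 (mod 87)
  24^16 ≡ 24² = 576 ≡ 54 (mod 87)
  24^32 ≡ 54² = 2916 ≡ 45 (mod 87)
  24^64 ≡ 45² = 2025 ≡ 24 (mod 87)
  24^128 ≡ 24² = 576 ≡ 54 (mod 87)
198 = 128 + 64 + 4 + 2, so 24^198 = 24^128 × 24^64 × 24^4 × 24^2 ≡ 54 × 24 × 45 × 54 (mod 87)
Multiplying step by step:
  54 × 24 = 1296 ≡ 78 (mod 87)
  78 × 45 = 3510 ≡ 30 (mod 87)
  30 × 54 = 1620 ≡ 54 (mod 87)
Result: 24^198 ≡ 54 (mod 87)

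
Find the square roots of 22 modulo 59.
The square roots of 22 mod 59 are 9 and 50. Verify: 9² = 81 ≡ 22 (mod 59)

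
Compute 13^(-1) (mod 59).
50

Using Extended Euclidean Algorithm:
gcd(13, 59) = 1
Bezout coefficients: 13 × -9 + 59 × 2 = 1
So 13 × -9 ≡ 1 (mod 59)
The inverse is -9 mod 59 = 50
Verification: 13 × 50 = 650 = 11 × 59 + 1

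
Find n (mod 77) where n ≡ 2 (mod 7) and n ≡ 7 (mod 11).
M = 7 × 11 = 77. M₁ = 11, y₁ ≡ 2 (mod 7). M₂ = 7, y₂ ≡ 8 (mod 11). n = 2×11×2 + 7×7×8 ≡ 51 (mod 77)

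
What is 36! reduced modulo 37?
By Wilson's theorem, (36)! ≡ -1 ≡ 36 (mod 37)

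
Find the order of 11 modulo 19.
Powers of 11 mod 19: 11^1≡11, 11^2≡7, 11^3≡1. Order = 3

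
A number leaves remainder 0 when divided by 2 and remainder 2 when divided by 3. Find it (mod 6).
M = 2 × 3 = 6. M₁ = 3, y₁ ≡ 1 (mod 2). M₂ = 2, y₂ ≡ 2 (mod 3). t = 0×3×1 + 2×2×2 ≡ 2 (mod 6)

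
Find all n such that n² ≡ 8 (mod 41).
The square roots of 8 mod 41 are 34 and 7. Verify: 34² = 1156 ≡ 8 (mod 41)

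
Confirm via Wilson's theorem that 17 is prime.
(16)! mod 17 = 16. Since this equals -1 (mod 17), Wilson confirms 17 is prime.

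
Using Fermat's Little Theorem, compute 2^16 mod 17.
By Fermat's Little Theorem, 2^{16} ≡ 1 (mod 17) since 17 is prime and gcd(2, 17) = 1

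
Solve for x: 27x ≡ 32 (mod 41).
27

Since gcd(27, 41) = 1 divides 32, a solution exists.
Multiply both sides by the inverse of 27 mod 41:
  27^(-1) mod 41 = 38
  x ≡ 38 × 32 ≡ 1216 ≡ 27 (mod 41)
Verification: 27 × 27 = 729 = 17 × 41 + 32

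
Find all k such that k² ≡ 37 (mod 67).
The square roots of 37 mod 67 are 29 and 38. Verify: 29² = 841 ≡ 37 (mod 67)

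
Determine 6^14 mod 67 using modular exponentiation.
Using repeated squaring. 14 = 8 + 4 + 2 (binary 1110). Repeated squaring mod 67: 6^1 ≡ 6; 6^2 ≡ 6² = 36 ≡ 36; 6^4 ≡ 36² = 1296 ≡ 23; 6^8 ≡ 23² = 529 ≡ 60. Multiply: 6^14 = 6^8 × 6^4 × 6^2 ≡ 60 × 23 × 36 (mod 67): 60 × 23 = 1380 ≡ 40; 40 × 36 = 1440 ≡ 33. So 6^14 ≡ 33 (mod 67).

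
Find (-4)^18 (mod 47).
Using repeated squaring. (-4) ≡ 43 (mod 47). 18 = 16 + 2 (binary 10010). Repeated squaring mod 47: 43^1 ≡ 43; 43^2 ≡ 43² = 1849 ≡ 16; 43^4 ≡ 16² = 256 ≡ 21; 43^8 ≡ 21² = 441 ≡ 18; 43^16 ≡ 18² = 324 ≡ 42. Multiply: (-4)^18 ≡ 43^16 × 43^2 ≡ 42 × 16 (mod 47): 42 × 16 = 672 ≡ 14. So (-4)^18 ≡ 14 (mod 47).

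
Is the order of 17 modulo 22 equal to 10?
Yes, ord_22(17) = 10.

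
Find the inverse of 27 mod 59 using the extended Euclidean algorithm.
Extended GCD: 27(-24) + 59(11) = 1. So 27^(-1) ≡ 35 ≡ 35 (mod 59). Verify: 27 × 35 = 945 ≡ 1 (mod 59)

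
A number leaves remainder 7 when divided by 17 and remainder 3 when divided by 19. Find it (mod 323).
M = 17 × 19 = 323. M₁ = 19, y₁ ≡ 9 (mod 17). M₂ = 17, y₂ ≡ 9 (mod 19). z = 7×19×9 + 3×17×9 ≡ 41 (mod 323)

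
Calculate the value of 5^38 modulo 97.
Using repeated squaring. 38 = 32 + 4 + 2 (binary 100110). Repeated squaring mod 97: 5^1 ≡ 5; 5^2 ≡ 5² = 25 ≡ 25; 5^4 ≡ 25² = 625 ≡ 43; 5^8 ≡ 43² = 1849 ≡ 6; 5^16 ≡ 6² = 36 ≡ 36; 5^32 ≡ 36² = 1296 ≡ 35. Multiply: 5^38 = 5^32 × 5^4 × 5^2 ≡ 35 × 43 × 25 (mod 97): 35 × 43 = 1505 ≡ 50; 50 × 25 = 1250 ≡ 86. So 5^38 ≡ 86 (mod 97).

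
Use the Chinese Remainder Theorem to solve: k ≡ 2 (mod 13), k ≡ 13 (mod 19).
184

Using the Chinese Remainder Theorem:
M = product of moduli = 247
For equation 1: M_1 = 19, 19 ≡ 6 (mod 13), inverse of 19 mod 13 is 11 (check: 6 × 11 = 66 ≡ 1 (mod 13))
For equation 2: M_2 = 13, 13 ≡ 13 (mod 19), inverse of 13 mod 19 is 3 (check: 13 × 3 = 39 ≡ 1 (mod 19))
Combine: k ≡ Σ r_i×M_i×(M_i⁻¹ mod m_i) = 2×19×11 + 13×13×3 = 418 + 507 = 925
925 mod 247 = 184
k ≡ 184 (mod 247)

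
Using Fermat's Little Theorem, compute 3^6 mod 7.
By Fermat's Little Theorem, 3^{6} ≡ 1 (mod 7) since 7 is prime and gcd(3, 7) = 1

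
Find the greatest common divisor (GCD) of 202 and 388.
2

Using the Euclidean algorithm:
202 = 0 × 388 + 202
388 = 1 × 202 + 186
202 = 1 × 186 + 16
186 = 11 × 16 + 10
16 = 1 × 10 + 6
10 = 1 × 6 + 4
6 = 1 × 4 + 2
4 = 2 × 2 + 0

GCD(202, 388) = 2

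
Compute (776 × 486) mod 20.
16

(776 × 486) = 377136
377136 mod 20 = 16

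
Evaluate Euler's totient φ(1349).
1260

Prime factorization: 1349 = 19 × 71
Using the formula φ(n) = n × Π(1 - 1/p) for each prime factor p:
φ(1349) = 1349 × (1 - 1/19) × (1 - 1/71)
φ(1349) = 1260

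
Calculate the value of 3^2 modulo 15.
2 = 2 (binary 10). Repeated squaring mod 15: 3^1 ≡ 3; 3^2 ≡ 3² = 9 ≡ 9. So 3^2 ≡ 9 (mod 15).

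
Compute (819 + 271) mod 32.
2

(819 + 271) = 1090
1090 mod 32 = 2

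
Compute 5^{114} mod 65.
25

Using successive squaring:
Binary expansion of 114: 1110010
Powers of 5 mod 65 (each is the square of the previous):
  5^1 ≡ 5 (mod 65)
  5^2 ≡ 5² = 25 ≡ 25 (mod 65)
  5^4 ≡ 25² = 625 ≡ 40 (mod 65)
  5^8 ≡ 40² = 1600 ≡ 40 (mod 65)
  5^16 ≡ 40² = 1600 ≡ 40 (mod 65)
  5^32 ≡ 40² = 1600 ≡ 40 (mod 65)
  5^64 ≡ 40² = 1600 ≡ 40 (mod 65)
114 = 64 + 32 + 16 + 2, so 5^114 = 5^64 × 5^32 × 5^16 × 5^2 ≡ 40 × 40 × 40 × 25 (mod 65)
Multiplying step by step:
  40 × 40 = 1600 ≡ 40 (mod 65)
  40 × 40 = 1600 ≡ 40 (mod 65)
  40 × 25 = 1000 ≡ 25 (mod 65)
Result: 5^114 ≡ 25 (mod 65)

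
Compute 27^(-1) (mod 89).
33

Using Extended Euclidean Algorithm:
gcd(27, 89) = 1
Bezout coefficients: 27 × 33 + 89 × -10 = 1
So 27 × 33 ≡ 1 (mod 89)
The inverse is 33 mod 89 = 33
Verification: 27 × 33 = 891 = 10 × 89 + 1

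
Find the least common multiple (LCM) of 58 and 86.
2494

First find GCD(58, 86) using the Euclidean algorithm:
58 = 0 × 86 + 58
86 = 1 × 58 + 28
58 = 2 × 28 + 2
28 = 14 × 2 + 0
GCD(58, 86) = 2

LCM formula: LCM(a, b) = (a × b) / GCD(a, b)
LCM(58, 86) = (58 × 86) / 2
LCM(58, 86) = 4988 / 2
LCM(58, 86) = 2494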